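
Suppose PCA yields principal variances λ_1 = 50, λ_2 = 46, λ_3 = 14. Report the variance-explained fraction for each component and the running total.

Step 1 — total variance = trace(Sigma) = Σ λ_i = 50 + 46 + 14 = 110.

Step 2 — fraction explained by component i = λ_i / Σ λ:
  PC1: 50/110 = 0.4545
  PC2: 46/110 = 0.4182
  PC3: 14/110 = 0.1273

Step 3 — cumulative fraction after k components = (λ_1 + ... + λ_k) / Σ λ:
  k = 1: 50/110 = 0.4545
  k = 2: (50 + 46)/110 = 96/110 = 0.8727
  k = 3: (50 + 46 + 14)/110 = 110/110 = 1

Summary (fraction, with percent):

explained: PC1 0.4545 (45.45%), PC2 0.4182 (41.82%), PC3 0.1273 (12.73%);  cumulative: 0.4545, 0.8727, 1


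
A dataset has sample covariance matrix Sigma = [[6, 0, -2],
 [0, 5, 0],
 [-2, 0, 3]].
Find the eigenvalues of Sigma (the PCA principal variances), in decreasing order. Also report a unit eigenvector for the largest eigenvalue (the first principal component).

Step 1 — characteristic polynomial p(λ) = det(λI - Sigma) = λ³ - tr·λ² + c_1·λ - det, where tr = trace, c_1 = sum of the principal 2×2 minors, det = det(Sigma):
  tr = 6 + 5 + 3 = 14,
  c_1 = (6·5 - (0)²) + (6·3 - (-2)²) + (5·3 - (0)²) = 30 + 14 + 15 = 59,
  det = 6·(5·3 - (0)²) - (0)·((0)·3 - (0)·(-2)) + (-2)·((0)·(0) - 5·(-2)) = 6·(15) - (0)·(0) + (-2)·(10) = 70.
  So p(λ) = λ³ - 14λ² + 59λ - 70.
Step 2 — look for an integer root (rational root theorem: any rational root is an integer divisor of 70). Testing λ = 2:
  p(2) = 8 - 56 + 118 - 70 = 0  ✓
  Dividing out (λ - 2): p(λ) = (λ - 2)(λ² - 12λ + 35).
Step 3 — remaining eigenvalues from the quadratic λ² - 12λ + 35 = 0:
  Δ = 12² - 4·35 = 144 - 140 = 4,  λ = (12 ± √4)/2 = (12 ± 2)/2 = 7 or 5.
  Sorted: λ_1 = 7,  λ_2 = 5,  λ_3 = 2  (check: sum = 14 = tr ✓).

Step 4 — unit eigenvector for λ_1 = 7: v spans the null space of (Sigma - λ_1 I), whose rows are
  r_1 = (-1, 0, -2),  r_2 = (0, -2, 0),  r_3 = (-2, 0, -4).
  v is orthogonal to every row, so take v ∝ r_1 × r_2 = ((0)·(0) - (-2)·(-2), (-2)·(0) - (-1)·(0), (-1)·(-2) - (0)·(0)) = (-4, 0, 2).
  Rescale (divide by 2; multiply by -1 so the first nonzero entry is positive): u = (2, 0, -1).
  ||u|| = √((2)² + (0)² + (-1)²) = √(5) ≈ 2.2361,  v_1 = u/||u|| ≈ (0.8944, 0, -0.4472) (||v_1|| = 1).

λ_1 = 7,  λ_2 = 5,  λ_3 = 2;  v_1 ≈ (0.8944, 0, -0.4472)


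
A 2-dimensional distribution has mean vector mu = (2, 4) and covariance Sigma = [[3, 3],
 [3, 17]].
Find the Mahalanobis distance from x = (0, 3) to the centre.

Step 1 — centre the observation: (x - mu) = (-2, -1).

Step 2 — invert Sigma. det(Sigma) = 3·17 - (3)² = 42.
  Sigma^{-1} = (1/det) · [[d, -b], [-b, a]] = [[0.4048, -0.0714],
 [-0.0714, 0.0714]].

Step 3 — form the quadratic (x - mu)^T · Sigma^{-1} · (x - mu):
  Sigma^{-1} · (x - mu) = (-0.7381, 0.0714).
  (x - mu)^T · [Sigma^{-1} · (x - mu)] = (-2)·(-0.7381) + (-1)·(0.0714) = 1.4048.

Step 4 — take square root: d = √(1.4048) ≈ 1.1852.

d(x, mu) = √(1.4048) ≈ 1.1852


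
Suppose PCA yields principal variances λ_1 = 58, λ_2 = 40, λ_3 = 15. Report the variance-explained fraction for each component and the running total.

Step 1 — total variance = trace(Sigma) = Σ λ_i = 58 + 40 + 15 = 113.

Step 2 — fraction explained by component i = λ_i / Σ λ:
  PC1: 58/113 = 0.5133
  PC2: 40/113 = 0.354
  PC3: 15/113 = 0.1327

Step 3 — cumulative fraction after k components = (λ_1 + ... + λ_k) / Σ λ:
  k = 1: 58/113 = 0.5133
  k = 2: (58 + 40)/113 = 98/113 = 0.8673
  k = 3: (58 + 40 + 15)/113 = 113/113 = 1

Summary (fraction, with percent):

explained: PC1 0.5133 (51.33%), PC2 0.354 (35.4%), PC3 0.1327 (13.27%);  cumulative: 0.5133, 0.8673, 1


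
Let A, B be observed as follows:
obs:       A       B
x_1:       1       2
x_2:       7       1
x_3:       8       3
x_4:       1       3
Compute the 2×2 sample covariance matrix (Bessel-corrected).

Step 1 — column means:
  mean(A) = (1 + 7 + 8 + 1) / 4 = 17/4 = 4.25
  mean(B) = (2 + 1 + 3 + 3) / 4 = 9/4 = 2.25

Step 2 — sample covariance S[i,j] = (1/(n-1)) · Σ_k (x_{k,i} - mean_i) · (x_{k,j} - mean_j), with n-1 = 3.
  S[A,A] = ((-3.25)·(-3.25) + (2.75)·(2.75) + (3.75)·(3.75) + (-3.25)·(-3.25)) / 3 = 42.75/3 = 14.25
  S[A,B] = ((-3.25)·(-0.25) + (2.75)·(-1.25) + (3.75)·(0.75) + (-3.25)·(0.75)) / 3 = -2.25/3 = -0.75
  S[B,B] = ((-0.25)·(-0.25) + (-1.25)·(-1.25) + (0.75)·(0.75) + (0.75)·(0.75)) / 3 = 2.75/3 = 0.9167

S is symmetric (S[j,i] = S[i,j]). Assembling:

S = [[14.25, -0.75],
 [-0.75, 0.9167]]


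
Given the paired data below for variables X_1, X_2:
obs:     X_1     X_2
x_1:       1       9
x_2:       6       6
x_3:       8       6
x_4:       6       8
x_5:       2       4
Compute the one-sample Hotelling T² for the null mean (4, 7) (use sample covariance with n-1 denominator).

Step 1 — sample mean vector:
  mean(X_1) = (1 + 6 + 8 + 6 + 2) / 5 = 23/5 = 4.6
  mean(X_2) = (9 + 6 + 6 + 8 + 4) / 5 = 33/5 = 6.6
  x̄ = (4.6, 6.6),  deviation x̄ - mu_0 = (4.6, 6.6) - (4, 7) = (0.6, -0.4).

Step 2 — sample covariance matrix, S[i,j] = (1/(n-1)) · Σ_k (x_{k,i} - mean_i) · (x_{k,j} - mean_j), divisor n-1 = 4:
  S[X_1,X_1] = ((-3.6)·(-3.6) + (1.4)·(1.4) + (3.4)·(3.4) + (1.4)·(1.4) + (-2.6)·(-2.6)) / 4 = 35.2/4 = 8.8
  S[X_1,X_2] = ((-3.6)·(2.4) + (1.4)·(-0.6) + (3.4)·(-0.6) + (1.4)·(1.4) + (-2.6)·(-2.6)) / 4 = -2.8/4 = -0.7
  S[X_2,X_2] = ((2.4)·(2.4) + (-0.6)·(-0.6) + (-0.6)·(-0.6) + (1.4)·(1.4) + (-2.6)·(-2.6)) / 4 = 15.2/4 = 3.8
  S = [[8.8, -0.7],
 [-0.7, 3.8]].

Step 3 — invert S. det(S) = 8.8·3.8 - (-0.7)² = 32.95.
  S^{-1} = (1/det) · [[d, -b], [-b, a]] = [[0.1153, 0.0212],
 [0.0212, 0.2671]].

Step 4 — quadratic form (x̄ - mu_0)^T · S^{-1} · (x̄ - mu_0):
  S^{-1} · (x̄ - mu_0) = (0.0607, -0.0941),
  (x̄ - mu_0)^T · [...] = (0.6)·(0.0607) + (-0.4)·(-0.0941) = 0.0741.

Step 5 — scale by n: T² = 5 · 0.0741 = 0.3703.

T² ≈ 0.3703


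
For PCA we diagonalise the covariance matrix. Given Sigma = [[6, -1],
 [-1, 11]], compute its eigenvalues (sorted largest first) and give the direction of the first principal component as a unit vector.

Step 1 — characteristic polynomial of 2×2 Sigma:
  det(Sigma - λI) = λ² - trace · λ + det = 0.
  trace = 6 + 11 = 17, det = 6·11 - (-1)² = 65.
Step 2 — discriminant:
  Δ = trace² - 4·det = 289 - 260 = 29.
Step 3 — eigenvalues:
  λ = (trace ± √Δ)/2 = (17 ± 5.3852)/2,
  λ_1 = 11.1926,  λ_2 = 5.8074.

Step 4 — unit eigenvector for λ_1: solve (Sigma - λ_1 I)v = 0. First row:
  (6 - 11.1926)·v_x + (-1)·v_y = 0, i.e. (-5.1926)·v_x + (-1)·v_y = 0,
  so v ∝ (b, λ_1 - a) = (-1, 5.1926); multiply by -1 so the first entry is positive: u = (1, -5.1926).
  ||u|| = √((1)² + (-5.1926)²) = √(27.9629) ≈ 5.288,
  v_1 = u/||u|| ≈ (0.1891, -0.982) (||v_1|| = 1).

λ_1 = 11.1926,  λ_2 = 5.8074;  v_1 ≈ (0.1891, -0.982)


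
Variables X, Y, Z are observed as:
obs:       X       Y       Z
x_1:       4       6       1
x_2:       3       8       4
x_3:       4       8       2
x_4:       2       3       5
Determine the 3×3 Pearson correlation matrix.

Step 1 — column means:
  mean(X) = (4 + 3 + 4 + 2) / 4 = 13/4 = 3.25
  mean(Y) = (6 + 8 + 8 + 3) / 4 = 25/4 = 6.25
  mean(Z) = (1 + 4 + 2 + 5) / 4 = 12/4 = 3

Step 2 — sample variances and covariances s[i,j] = (1/(n-1)) · Σ_k (x_{k,i} - mean_i) · (x_{k,j} - mean_j), with n-1 = 3:
  s[X,X] = ((0.75)·(0.75) + (-0.25)·(-0.25) + (0.75)·(0.75) + (-1.25)·(-1.25)) / 3 = 2.75/3 = 0.9167
  s[X,Y] = ((0.75)·(-0.25) + (-0.25)·(1.75) + (0.75)·(1.75) + (-1.25)·(-3.25)) / 3 = 4.75/3 = 1.5833
  s[X,Z] = ((0.75)·(-2) + (-0.25)·(1) + (0.75)·(-1) + (-1.25)·(2)) / 3 = -5/3 = -1.6667
  s[Y,Y] = ((-0.25)·(-0.25) + (1.75)·(1.75) + (1.75)·(1.75) + (-3.25)·(-3.25)) / 3 = 16.75/3 = 5.5833
  s[Y,Z] = ((-0.25)·(-2) + (1.75)·(1) + (1.75)·(-1) + (-3.25)·(2)) / 3 = -6/3 = -2
  s[Z,Z] = ((-2)·(-2) + (1)·(1) + (-1)·(-1) + (2)·(2)) / 3 = 10/3 = 3.3333
  Sample standard deviations s_i = √(s[i,i]):
  s(X) = √(0.9167) = 0.9574
  s(Y) = √(5.5833) = 2.3629
  s(Z) = √(3.3333) = 1.8257

Step 3 — r_{ij} = s_{ij} / (s_i · s_j):
  r[X,X] = 1 (diagonal).
  r[X,Y] = 1.5833 / (0.9574 · 2.3629) = 1.5833 / 2.2623 = 0.6999
  r[X,Z] = -1.6667 / (0.9574 · 1.8257) = -1.6667 / 1.748 = -0.9535
  r[Y,Y] = 1 (diagonal).
  r[Y,Z] = -2 / (2.3629 · 1.8257) = -2 / 4.3141 = -0.4636
  r[Z,Z] = 1 (diagonal).

R is symmetric with unit diagonal. Assembling:

R = [[1, 0.6999, -0.9535],
 [0.6999, 1, -0.4636],
 [-0.9535, -0.4636, 1]]


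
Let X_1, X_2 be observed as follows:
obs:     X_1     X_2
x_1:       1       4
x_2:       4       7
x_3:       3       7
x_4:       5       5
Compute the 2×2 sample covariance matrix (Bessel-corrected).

Step 1 — column means:
  mean(X_1) = (1 + 4 + 3 + 5) / 4 = 13/4 = 3.25
  mean(X_2) = (4 + 7 + 7 + 5) / 4 = 23/4 = 5.75

Step 2 — sample covariance S[i,j] = (1/(n-1)) · Σ_k (x_{k,i} - mean_i) · (x_{k,j} - mean_j), with n-1 = 3.
  S[X_1,X_1] = ((-2.25)·(-2.25) + (0.75)·(0.75) + (-0.25)·(-0.25) + (1.75)·(1.75)) / 3 = 8.75/3 = 2.9167
  S[X_1,X_2] = ((-2.25)·(-1.75) + (0.75)·(1.25) + (-0.25)·(1.25) + (1.75)·(-0.75)) / 3 = 3.25/3 = 1.0833
  S[X_2,X_2] = ((-1.75)·(-1.75) + (1.25)·(1.25) + (1.25)·(1.25) + (-0.75)·(-0.75)) / 3 = 6.75/3 = 2.25

S is symmetric (S[j,i] = S[i,j]). Assembling:

S = [[2.9167, 1.0833],
 [1.0833, 2.25]]


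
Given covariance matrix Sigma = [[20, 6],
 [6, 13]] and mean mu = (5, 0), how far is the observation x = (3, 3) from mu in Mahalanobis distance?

Step 1 — centre the observation: (x - mu) = (-2, 3).

Step 2 — invert Sigma. det(Sigma) = 20·13 - (6)² = 224.
  Sigma^{-1} = (1/det) · [[d, -b], [-b, a]] = [[0.058, -0.0268],
 [-0.0268, 0.0893]].

Step 3 — form the quadratic (x - mu)^T · Sigma^{-1} · (x - mu):
  Sigma^{-1} · (x - mu) = (-0.1964, 0.3214).
  (x - mu)^T · [Sigma^{-1} · (x - mu)] = (-2)·(-0.1964) + (3)·(0.3214) = 1.3571.

Step 4 — take square root: d = √(1.3571) ≈ 1.165.

d(x, mu) = √(1.3571) ≈ 1.165


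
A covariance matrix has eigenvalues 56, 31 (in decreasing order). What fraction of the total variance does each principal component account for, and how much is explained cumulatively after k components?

Step 1 — total variance = trace(Sigma) = Σ λ_i = 56 + 31 = 87.

Step 2 — fraction explained by component i = λ_i / Σ λ:
  PC1: 56/87 = 0.6437
  PC2: 31/87 = 0.3563

Step 3 — cumulative fraction after k components = (λ_1 + ... + λ_k) / Σ λ:
  k = 1: 56/87 = 0.6437
  k = 2: (56 + 31)/87 = 87/87 = 1

Summary (fraction, with percent):

explained: PC1 0.6437 (64.37%), PC2 0.3563 (35.63%);  cumulative: 0.6437, 1


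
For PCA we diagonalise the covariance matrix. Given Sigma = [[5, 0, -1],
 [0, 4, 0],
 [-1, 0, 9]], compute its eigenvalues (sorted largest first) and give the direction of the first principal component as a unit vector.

Step 1 — characteristic polynomial p(λ) = det(λI - Sigma) = λ³ - tr·λ² + c_1·λ - det, where tr = trace, c_1 = sum of the principal 2×2 minors, det = det(Sigma):
  tr = 5 + 4 + 9 = 18,
  c_1 = (5·4 - (0)²) + (5·9 - (-1)²) + (4·9 - (0)²) = 20 + 44 + 36 = 100,
  det = 5·(4·9 - (0)²) - (0)·((0)·9 - (0)·(-1)) + (-1)·((0)·(0) - 4·(-1)) = 5·(36) - (0)·(0) + (-1)·(4) = 176.
  So p(λ) = λ³ - 18λ² + 100λ - 176.
Step 2 — look for an integer root (rational root theorem: any rational root is an integer divisor of 176). Testing λ = 4:
  p(4) = 64 - 288 + 400 - 176 = 0  ✓
  Dividing out (λ - 4): p(λ) = (λ - 4)(λ² - 14λ + 44).
Step 3 — remaining eigenvalues from the quadratic λ² - 14λ + 44 = 0:
  Δ = 14² - 4·44 = 196 - 176 = 20,  λ = (14 ± √20)/2 = (14 ± 4.4721)/2 ≈ 9.2361 or 4.7639.
  Sorted: λ_1 = 9.2361,  λ_2 = 4.7639,  λ_3 = 4  (check: sum = 18 = tr ✓).

Step 4 — unit eigenvector for λ_1 ≈ 9.2361: v spans the null space of (Sigma - λ_1 I), whose rows are
  r_1 = (-4.2361, 0, -1),  r_2 = (0, -5.2361, 0),  r_3 = (-1, 0, -0.2361).
  v is orthogonal to every row, so take v ∝ r_1 × r_2 = ((0)·(0) - (-1)·(-5.2361), (-1)·(0) - (-4.2361)·(0), (-4.2361)·(-5.2361) - (0)·(0)) ≈ (-5.2361, 0, 22.1803).
  Rescale (multiply by -1 so the first nonzero entry is positive): u = (5.2361, 0, -22.1803).
  ||u|| = √((5.2361)² + (0)² + (-22.1803)²) = √(519.3839) ≈ 22.79,  v_1 = u/||u|| ≈ (0.2298, 0, -0.9732) (||v_1|| = 1).

λ_1 = 9.2361,  λ_2 = 4.7639,  λ_3 = 4;  v_1 ≈ (0.2298, 0, -0.9732)


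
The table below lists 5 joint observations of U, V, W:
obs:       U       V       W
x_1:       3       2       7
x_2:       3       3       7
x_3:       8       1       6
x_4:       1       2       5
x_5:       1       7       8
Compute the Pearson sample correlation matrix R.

Step 1 — column means:
  mean(U) = (3 + 3 + 8 + 1 + 1) / 5 = 16/5 = 3.2
  mean(V) = (2 + 3 + 1 + 2 + 7) / 5 = 15/5 = 3
  mean(W) = (7 + 7 + 6 + 5 + 8) / 5 = 33/5 = 6.6

Step 2 — sample variances and covariances s[i,j] = (1/(n-1)) · Σ_k (x_{k,i} - mean_i) · (x_{k,j} - mean_j), with n-1 = 4:
  s[U,U] = ((-0.2)·(-0.2) + (-0.2)·(-0.2) + (4.8)·(4.8) + (-2.2)·(-2.2) + (-2.2)·(-2.2)) / 4 = 32.8/4 = 8.2
  s[U,V] = ((-0.2)·(-1) + (-0.2)·(0) + (4.8)·(-2) + (-2.2)·(-1) + (-2.2)·(4)) / 4 = -16/4 = -4
  s[U,W] = ((-0.2)·(0.4) + (-0.2)·(0.4) + (4.8)·(-0.6) + (-2.2)·(-1.6) + (-2.2)·(1.4)) / 4 = -2.6/4 = -0.65
  s[V,V] = ((-1)·(-1) + (0)·(0) + (-2)·(-2) + (-1)·(-1) + (4)·(4)) / 4 = 22/4 = 5.5
  s[V,W] = ((-1)·(0.4) + (0)·(0.4) + (-2)·(-0.6) + (-1)·(-1.6) + (4)·(1.4)) / 4 = 8/4 = 2
  s[W,W] = ((0.4)·(0.4) + (0.4)·(0.4) + (-0.6)·(-0.6) + (-1.6)·(-1.6) + (1.4)·(1.4)) / 4 = 5.2/4 = 1.3
  Sample standard deviations s_i = √(s[i,i]):
  s(U) = √(8.2) = 2.8636
  s(V) = √(5.5) = 2.3452
  s(W) = √(1.3) = 1.1402

Step 3 — r_{ij} = s_{ij} / (s_i · s_j):
  r[U,U] = 1 (diagonal).
  r[U,V] = -4 / (2.8636 · 2.3452) = -4 / 6.7157 = -0.5956
  r[U,W] = -0.65 / (2.8636 · 1.1402) = -0.65 / 3.265 = -0.1991
  r[V,V] = 1 (diagonal).
  r[V,W] = 2 / (2.3452 · 1.1402) = 2 / 2.6739 = 0.748
  r[W,W] = 1 (diagonal).

R is symmetric with unit diagonal. Assembling:

R = [[1, -0.5956, -0.1991],
 [-0.5956, 1, 0.748],
 [-0.1991, 0.748, 1]]


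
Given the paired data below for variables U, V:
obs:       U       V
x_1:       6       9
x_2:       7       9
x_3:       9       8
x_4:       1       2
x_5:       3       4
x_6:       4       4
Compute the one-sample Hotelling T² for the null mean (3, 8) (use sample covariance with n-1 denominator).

Step 1 — sample mean vector:
  mean(U) = (6 + 7 + 9 + 1 + 3 + 4) / 6 = 30/6 = 5
  mean(V) = (9 + 9 + 8 + 2 + 4 + 4) / 6 = 36/6 = 6
  x̄ = (5, 6),  deviation x̄ - mu_0 = (5, 6) - (3, 8) = (2, -2).

Step 2 — sample covariance matrix, S[i,j] = (1/(n-1)) · Σ_k (x_{k,i} - mean_i) · (x_{k,j} - mean_j), divisor n-1 = 5:
  S[U,U] = ((1)·(1) + (2)·(2) + (4)·(4) + (-4)·(-4) + (-2)·(-2) + (-1)·(-1)) / 5 = 42/5 = 8.4
  S[U,V] = ((1)·(3) + (2)·(3) + (4)·(2) + (-4)·(-4) + (-2)·(-2) + (-1)·(-2)) / 5 = 39/5 = 7.8
  S[V,V] = ((3)·(3) + (3)·(3) + (2)·(2) + (-4)·(-4) + (-2)·(-2) + (-2)·(-2)) / 5 = 46/5 = 9.2
  S = [[8.4, 7.8],
 [7.8, 9.2]].

Step 3 — invert S. det(S) = 8.4·9.2 - (7.8)² = 16.44.
  S^{-1} = (1/det) · [[d, -b], [-b, a]] = [[0.5596, -0.4745],
 [-0.4745, 0.5109]].

Step 4 — quadratic form (x̄ - mu_0)^T · S^{-1} · (x̄ - mu_0):
  S^{-1} · (x̄ - mu_0) = (2.0681, -1.9708),
  (x̄ - mu_0)^T · [...] = (2)·(2.0681) + (-2)·(-1.9708) = 8.0779.

Step 5 — scale by n: T² = 6 · 8.0779 = 48.4672.

T² ≈ 48.4672


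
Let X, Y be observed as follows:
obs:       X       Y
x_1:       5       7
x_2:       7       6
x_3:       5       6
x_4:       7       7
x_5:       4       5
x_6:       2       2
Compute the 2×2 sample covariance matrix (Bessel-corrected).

Step 1 — column means:
  mean(X) = (5 + 7 + 5 + 7 + 4 + 2) / 6 = 30/6 = 5
  mean(Y) = (7 + 6 + 6 + 7 + 5 + 2) / 6 = 33/6 = 5.5

Step 2 — sample covariance S[i,j] = (1/(n-1)) · Σ_k (x_{k,i} - mean_i) · (x_{k,j} - mean_j), with n-1 = 5.
  S[X,X] = ((0)·(0) + (2)·(2) + (0)·(0) + (2)·(2) + (-1)·(-1) + (-3)·(-3)) / 5 = 18/5 = 3.6
  S[X,Y] = ((0)·(1.5) + (2)·(0.5) + (0)·(0.5) + (2)·(1.5) + (-1)·(-0.5) + (-3)·(-3.5)) / 5 = 15/5 = 3
  S[Y,Y] = ((1.5)·(1.5) + (0.5)·(0.5) + (0.5)·(0.5) + (1.5)·(1.5) + (-0.5)·(-0.5) + (-3.5)·(-3.5)) / 5 = 17.5/5 = 3.5

S is symmetric (S[j,i] = S[i,j]). Assembling:

S = [[3.6, 3],
 [3, 3.5]]


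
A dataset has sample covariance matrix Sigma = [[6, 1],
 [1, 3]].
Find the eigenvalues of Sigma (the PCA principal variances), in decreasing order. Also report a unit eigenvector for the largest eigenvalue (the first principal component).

Step 1 — characteristic polynomial of 2×2 Sigma:
  det(Sigma - λI) = λ² - trace · λ + det = 0.
  trace = 6 + 3 = 9, det = 6·3 - (1)² = 17.
Step 2 — discriminant:
  Δ = trace² - 4·det = 81 - 68 = 13.
Step 3 — eigenvalues:
  λ = (trace ± √Δ)/2 = (9 ± 3.6056)/2,
  λ_1 = 6.3028,  λ_2 = 2.6972.

Step 4 — unit eigenvector for λ_1: solve (Sigma - λ_1 I)v = 0. First row:
  (6 - 6.3028)·v_x + (1)·v_y = 0, i.e. (-0.3028)·v_x + (1)·v_y = 0,
  so v ∝ (b, λ_1 - a) = (1, 0.3028) = u.
  ||u|| = √((1)² + (0.3028)²) = √(1.0917) ≈ 1.0448,
  v_1 = u/||u|| ≈ (0.9571, 0.2898) (||v_1|| = 1).

λ_1 = 6.3028,  λ_2 = 2.6972;  v_1 ≈ (0.9571, 0.2898)


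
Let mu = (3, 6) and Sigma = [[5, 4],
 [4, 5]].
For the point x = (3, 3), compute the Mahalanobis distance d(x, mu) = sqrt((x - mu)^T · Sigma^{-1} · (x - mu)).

Step 1 — centre the observation: (x - mu) = (0, -3).

Step 2 — invert Sigma. det(Sigma) = 5·5 - (4)² = 9.
  Sigma^{-1} = (1/det) · [[d, -b], [-b, a]] = [[0.5556, -0.4444],
 [-0.4444, 0.5556]].

Step 3 — form the quadratic (x - mu)^T · Sigma^{-1} · (x - mu):
  Sigma^{-1} · (x - mu) = (1.3333, -1.6667).
  (x - mu)^T · [Sigma^{-1} · (x - mu)] = (0)·(1.3333) + (-3)·(-1.6667) = 5.

Step 4 — take square root: d = √(5) ≈ 2.2361.

d(x, mu) = √(5) ≈ 2.2361


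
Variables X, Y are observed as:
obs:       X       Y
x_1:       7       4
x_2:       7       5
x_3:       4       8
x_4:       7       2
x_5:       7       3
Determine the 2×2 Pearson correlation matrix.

Step 1 — column means:
  mean(X) = (7 + 7 + 4 + 7 + 7) / 5 = 32/5 = 6.4
  mean(Y) = (4 + 5 + 8 + 2 + 3) / 5 = 22/5 = 4.4

Step 2 — sample variances and covariances s[i,j] = (1/(n-1)) · Σ_k (x_{k,i} - mean_i) · (x_{k,j} - mean_j), with n-1 = 4:
  s[X,X] = ((0.6)·(0.6) + (0.6)·(0.6) + (-2.4)·(-2.4) + (0.6)·(0.6) + (0.6)·(0.6)) / 4 = 7.2/4 = 1.8
  s[X,Y] = ((0.6)·(-0.4) + (0.6)·(0.6) + (-2.4)·(3.6) + (0.6)·(-2.4) + (0.6)·(-1.4)) / 4 = -10.8/4 = -2.7
  s[Y,Y] = ((-0.4)·(-0.4) + (0.6)·(0.6) + (3.6)·(3.6) + (-2.4)·(-2.4) + (-1.4)·(-1.4)) / 4 = 21.2/4 = 5.3
  Sample standard deviations s_i = √(s[i,i]):
  s(X) = √(1.8) = 1.3416
  s(Y) = √(5.3) = 2.3022

Step 3 — r_{ij} = s_{ij} / (s_i · s_j):
  r[X,X] = 1 (diagonal).
  r[X,Y] = -2.7 / (1.3416 · 2.3022) = -2.7 / 3.0887 = -0.8742
  r[Y,Y] = 1 (diagonal).

R is symmetric with unit diagonal. Assembling:

R = [[1, -0.8742],
 [-0.8742, 1]]


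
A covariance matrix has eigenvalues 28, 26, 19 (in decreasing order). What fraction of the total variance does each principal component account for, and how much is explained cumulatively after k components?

Step 1 — total variance = trace(Sigma) = Σ λ_i = 28 + 26 + 19 = 73.

Step 2 — fraction explained by component i = λ_i / Σ λ:
  PC1: 28/73 = 0.3836
  PC2: 26/73 = 0.3562
  PC3: 19/73 = 0.2603

Step 3 — cumulative fraction after k components = (λ_1 + ... + λ_k) / Σ λ:
  k = 1: 28/73 = 0.3836
  k = 2: (28 + 26)/73 = 54/73 = 0.7397
  k = 3: (28 + 26 + 19)/73 = 73/73 = 1

Summary (fraction, with percent):

explained: PC1 0.3836 (38.36%), PC2 0.3562 (35.62%), PC3 0.2603 (26.03%);  cumulative: 0.3836, 0.7397, 1


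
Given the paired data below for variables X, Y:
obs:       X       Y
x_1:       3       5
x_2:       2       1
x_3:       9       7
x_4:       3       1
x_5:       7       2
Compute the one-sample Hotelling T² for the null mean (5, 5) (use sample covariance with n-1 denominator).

Step 1 — sample mean vector:
  mean(X) = (3 + 2 + 9 + 3 + 7) / 5 = 24/5 = 4.8
  mean(Y) = (5 + 1 + 7 + 1 + 2) / 5 = 16/5 = 3.2
  x̄ = (4.8, 3.2),  deviation x̄ - mu_0 = (4.8, 3.2) - (5, 5) = (-0.2, -1.8).

Step 2 — sample covariance matrix, S[i,j] = (1/(n-1)) · Σ_k (x_{k,i} - mean_i) · (x_{k,j} - mean_j), divisor n-1 = 4:
  S[X,X] = ((-1.8)·(-1.8) + (-2.8)·(-2.8) + (4.2)·(4.2) + (-1.8)·(-1.8) + (2.2)·(2.2)) / 4 = 36.8/4 = 9.2
  S[X,Y] = ((-1.8)·(1.8) + (-2.8)·(-2.2) + (4.2)·(3.8) + (-1.8)·(-2.2) + (2.2)·(-1.2)) / 4 = 20.2/4 = 5.05
  S[Y,Y] = ((1.8)·(1.8) + (-2.2)·(-2.2) + (3.8)·(3.8) + (-2.2)·(-2.2) + (-1.2)·(-1.2)) / 4 = 28.8/4 = 7.2
  S = [[9.2, 5.05],
 [5.05, 7.2]].

Step 3 — invert S. det(S) = 9.2·7.2 - (5.05)² = 40.7375.
  S^{-1} = (1/det) · [[d, -b], [-b, a]] = [[0.1767, -0.124],
 [-0.124, 0.2258]].

Step 4 — quadratic form (x̄ - mu_0)^T · S^{-1} · (x̄ - mu_0):
  S^{-1} · (x̄ - mu_0) = (0.1878, -0.3817),
  (x̄ - mu_0)^T · [...] = (-0.2)·(0.1878) + (-1.8)·(-0.3817) = 0.6495.

Step 5 — scale by n: T² = 5 · 0.6495 = 3.2476.

T² ≈ 3.2476


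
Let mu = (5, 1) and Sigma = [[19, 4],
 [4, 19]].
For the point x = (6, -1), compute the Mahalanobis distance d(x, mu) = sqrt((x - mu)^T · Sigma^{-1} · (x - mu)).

Step 1 — centre the observation: (x - mu) = (1, -2).

Step 2 — invert Sigma. det(Sigma) = 19·19 - (4)² = 345.
  Sigma^{-1} = (1/det) · [[d, -b], [-b, a]] = [[0.0551, -0.0116],
 [-0.0116, 0.0551]].

Step 3 — form the quadratic (x - mu)^T · Sigma^{-1} · (x - mu):
  Sigma^{-1} · (x - mu) = (0.0783, -0.1217).
  (x - mu)^T · [Sigma^{-1} · (x - mu)] = (1)·(0.0783) + (-2)·(-0.1217) = 0.3217.

Step 4 — take square root: d = √(0.3217) ≈ 0.5672.

d(x, mu) = √(0.3217) ≈ 0.5672


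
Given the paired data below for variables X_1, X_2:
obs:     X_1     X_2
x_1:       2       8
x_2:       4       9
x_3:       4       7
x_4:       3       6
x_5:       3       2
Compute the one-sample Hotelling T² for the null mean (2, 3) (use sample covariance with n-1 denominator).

Step 1 — sample mean vector:
  mean(X_1) = (2 + 4 + 4 + 3 + 3) / 5 = 16/5 = 3.2
  mean(X_2) = (8 + 9 + 7 + 6 + 2) / 5 = 32/5 = 6.4
  x̄ = (3.2, 6.4),  deviation x̄ - mu_0 = (3.2, 6.4) - (2, 3) = (1.2, 3.4).

Step 2 — sample covariance matrix, S[i,j] = (1/(n-1)) · Σ_k (x_{k,i} - mean_i) · (x_{k,j} - mean_j), divisor n-1 = 4:
  S[X_1,X_1] = ((-1.2)·(-1.2) + (0.8)·(0.8) + (0.8)·(0.8) + (-0.2)·(-0.2) + (-0.2)·(-0.2)) / 4 = 2.8/4 = 0.7
  S[X_1,X_2] = ((-1.2)·(1.6) + (0.8)·(2.6) + (0.8)·(0.6) + (-0.2)·(-0.4) + (-0.2)·(-4.4)) / 4 = 1.6/4 = 0.4
  S[X_2,X_2] = ((1.6)·(1.6) + (2.6)·(2.6) + (0.6)·(0.6) + (-0.4)·(-0.4) + (-4.4)·(-4.4)) / 4 = 29.2/4 = 7.3
  S = [[0.7, 0.4],
 [0.4, 7.3]].

Step 3 — invert S. det(S) = 0.7·7.3 - (0.4)² = 4.95.
  S^{-1} = (1/det) · [[d, -b], [-b, a]] = [[1.4747, -0.0808],
 [-0.0808, 0.1414]].

Step 4 — quadratic form (x̄ - mu_0)^T · S^{-1} · (x̄ - mu_0):
  S^{-1} · (x̄ - mu_0) = (1.4949, 0.3838),
  (x̄ - mu_0)^T · [...] = (1.2)·(1.4949) + (3.4)·(0.3838) = 3.099.

Step 5 — scale by n: T² = 5 · 3.099 = 15.4949.

T² ≈ 15.4949


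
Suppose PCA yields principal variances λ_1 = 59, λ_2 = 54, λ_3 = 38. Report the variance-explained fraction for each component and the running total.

Step 1 — total variance = trace(Sigma) = Σ λ_i = 59 + 54 + 38 = 151.

Step 2 — fraction explained by component i = λ_i / Σ λ:
  PC1: 59/151 = 0.3907
  PC2: 54/151 = 0.3576
  PC3: 38/151 = 0.2517

Step 3 — cumulative fraction after k components = (λ_1 + ... + λ_k) / Σ λ:
  k = 1: 59/151 = 0.3907
  k = 2: (59 + 54)/151 = 113/151 = 0.7483
  k = 3: (59 + 54 + 38)/151 = 151/151 = 1

Summary (fraction, with percent):

explained: PC1 0.3907 (39.07%), PC2 0.3576 (35.76%), PC3 0.2517 (25.17%);  cumulative: 0.3907, 0.7483, 1


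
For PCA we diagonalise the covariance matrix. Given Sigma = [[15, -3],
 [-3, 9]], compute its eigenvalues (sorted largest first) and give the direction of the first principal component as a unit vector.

Step 1 — characteristic polynomial of 2×2 Sigma:
  det(Sigma - λI) = λ² - trace · λ + det = 0.
  trace = 15 + 9 = 24, det = 15·9 - (-3)² = 126.
Step 2 — discriminant:
  Δ = trace² - 4·det = 576 - 504 = 72.
Step 3 — eigenvalues:
  λ = (trace ± √Δ)/2 = (24 ± 8.4853)/2,
  λ_1 = 16.2426,  λ_2 = 7.7574.

Step 4 — unit eigenvector for λ_1: solve (Sigma - λ_1 I)v = 0. First row:
  (15 - 16.2426)·v_x + (-3)·v_y = 0, i.e. (-1.2426)·v_x + (-3)·v_y = 0,
  so v ∝ (b, λ_1 - a) = (-3, 1.2426); multiply by -1 so the first entry is positive: u = (3, -1.2426).
  ||u|| = √((3)² + (-1.2426)²) = √(10.5442) ≈ 3.2472,
  v_1 = u/||u|| ≈ (0.9239, -0.3827) (||v_1|| = 1).

λ_1 = 16.2426,  λ_2 = 7.7574;  v_1 ≈ (0.9239, -0.3827)


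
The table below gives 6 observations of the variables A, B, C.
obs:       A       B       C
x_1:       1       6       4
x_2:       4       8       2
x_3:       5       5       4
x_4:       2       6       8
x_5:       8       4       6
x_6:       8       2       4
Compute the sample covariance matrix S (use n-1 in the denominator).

Step 1 — column means:
  mean(A) = (1 + 4 + 5 + 2 + 8 + 8) / 6 = 28/6 = 4.6667
  mean(B) = (6 + 8 + 5 + 6 + 4 + 2) / 6 = 31/6 = 5.1667
  mean(C) = (4 + 2 + 4 + 8 + 6 + 4) / 6 = 28/6 = 4.6667

Step 2 — sample covariance S[i,j] = (1/(n-1)) · Σ_k (x_{k,i} - mean_i) · (x_{k,j} - mean_j), with n-1 = 5.
  S[A,A] = ((-3.6667)·(-3.6667) + (-0.6667)·(-0.6667) + (0.3333)·(0.3333) + (-2.6667)·(-2.6667) + (3.3333)·(3.3333) + (3.3333)·(3.3333)) / 5 = 43.3333/5 = 8.6667
  S[A,B] = ((-3.6667)·(0.8333) + (-0.6667)·(2.8333) + (0.3333)·(-0.1667) + (-2.6667)·(0.8333) + (3.3333)·(-1.1667) + (3.3333)·(-3.1667)) / 5 = -21.6667/5 = -4.3333
  S[A,C] = ((-3.6667)·(-0.6667) + (-0.6667)·(-2.6667) + (0.3333)·(-0.6667) + (-2.6667)·(3.3333) + (3.3333)·(1.3333) + (3.3333)·(-0.6667)) / 5 = -2.6667/5 = -0.5333
  S[B,B] = ((0.8333)·(0.8333) + (2.8333)·(2.8333) + (-0.1667)·(-0.1667) + (0.8333)·(0.8333) + (-1.1667)·(-1.1667) + (-3.1667)·(-3.1667)) / 5 = 20.8333/5 = 4.1667
  S[B,C] = ((0.8333)·(-0.6667) + (2.8333)·(-2.6667) + (-0.1667)·(-0.6667) + (0.8333)·(3.3333) + (-1.1667)·(1.3333) + (-3.1667)·(-0.6667)) / 5 = -4.6667/5 = -0.9333
  S[C,C] = ((-0.6667)·(-0.6667) + (-2.6667)·(-2.6667) + (-0.6667)·(-0.6667) + (3.3333)·(3.3333) + (1.3333)·(1.3333) + (-0.6667)·(-0.6667)) / 5 = 21.3333/5 = 4.2667

S is symmetric (S[j,i] = S[i,j]). Assembling:

S = [[8.6667, -4.3333, -0.5333],
 [-4.3333, 4.1667, -0.9333],
 [-0.5333, -0.9333, 4.2667]]


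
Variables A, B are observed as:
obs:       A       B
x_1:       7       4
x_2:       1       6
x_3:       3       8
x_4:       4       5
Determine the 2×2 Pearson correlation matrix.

Step 1 — column means:
  mean(A) = (7 + 1 + 3 + 4) / 4 = 15/4 = 3.75
  mean(B) = (4 + 6 + 8 + 5) / 4 = 23/4 = 5.75

Step 2 — sample variances and covariances s[i,j] = (1/(n-1)) · Σ_k (x_{k,i} - mean_i) · (x_{k,j} - mean_j), with n-1 = 3:
  s[A,A] = ((3.25)·(3.25) + (-2.75)·(-2.75) + (-0.75)·(-0.75) + (0.25)·(0.25)) / 3 = 18.75/3 = 6.25
  s[A,B] = ((3.25)·(-1.75) + (-2.75)·(0.25) + (-0.75)·(2.25) + (0.25)·(-0.75)) / 3 = -8.25/3 = -2.75
  s[B,B] = ((-1.75)·(-1.75) + (0.25)·(0.25) + (2.25)·(2.25) + (-0.75)·(-0.75)) / 3 = 8.75/3 = 2.9167
  Sample standard deviations s_i = √(s[i,i]):
  s(A) = √(6.25) = 2.5
  s(B) = √(2.9167) = 1.7078

Step 3 — r_{ij} = s_{ij} / (s_i · s_j):
  r[A,A] = 1 (diagonal).
  r[A,B] = -2.75 / (2.5 · 1.7078) = -2.75 / 4.2696 = -0.6441
  r[B,B] = 1 (diagonal).

R is symmetric with unit diagonal. Assembling:

R = [[1, -0.6441],
 [-0.6441, 1]]


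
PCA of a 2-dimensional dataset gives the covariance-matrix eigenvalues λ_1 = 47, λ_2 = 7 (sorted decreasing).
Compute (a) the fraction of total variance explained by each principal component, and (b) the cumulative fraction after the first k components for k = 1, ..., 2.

Step 1 — total variance = trace(Sigma) = Σ λ_i = 47 + 7 = 54.

Step 2 — fraction explained by component i = λ_i / Σ λ:
  PC1: 47/54 = 0.8704
  PC2: 7/54 = 0.1296

Step 3 — cumulative fraction after k components = (λ_1 + ... + λ_k) / Σ λ:
  k = 1: 47/54 = 0.8704
  k = 2: (47 + 7)/54 = 54/54 = 1

Summary (fraction, with percent):

explained: PC1 0.8704 (87.04%), PC2 0.1296 (12.96%);  cumulative: 0.8704, 1


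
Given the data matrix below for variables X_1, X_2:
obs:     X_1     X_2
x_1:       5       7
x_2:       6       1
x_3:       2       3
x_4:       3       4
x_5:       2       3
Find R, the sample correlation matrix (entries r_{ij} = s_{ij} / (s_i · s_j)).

Step 1 — column means:
  mean(X_1) = (5 + 6 + 2 + 3 + 2) / 5 = 18/5 = 3.6
  mean(X_2) = (7 + 1 + 3 + 4 + 3) / 5 = 18/5 = 3.6

Step 2 — sample variances and covariances s[i,j] = (1/(n-1)) · Σ_k (x_{k,i} - mean_i) · (x_{k,j} - mean_j), with n-1 = 4:
  s[X_1,X_1] = ((1.4)·(1.4) + (2.4)·(2.4) + (-1.6)·(-1.6) + (-0.6)·(-0.6) + (-1.6)·(-1.6)) / 4 = 13.2/4 = 3.3
  s[X_1,X_2] = ((1.4)·(3.4) + (2.4)·(-2.6) + (-1.6)·(-0.6) + (-0.6)·(0.4) + (-1.6)·(-0.6)) / 4 = 0.2/4 = 0.05
  s[X_2,X_2] = ((3.4)·(3.4) + (-2.6)·(-2.6) + (-0.6)·(-0.6) + (0.4)·(0.4) + (-0.6)·(-0.6)) / 4 = 19.2/4 = 4.8
  Sample standard deviations s_i = √(s[i,i]):
  s(X_1) = √(3.3) = 1.8166
  s(X_2) = √(4.8) = 2.1909

Step 3 — r_{ij} = s_{ij} / (s_i · s_j):
  r[X_1,X_1] = 1 (diagonal).
  r[X_1,X_2] = 0.05 / (1.8166 · 2.1909) = 0.05 / 3.9799 = 0.0126
  r[X_2,X_2] = 1 (diagonal).

R is symmetric with unit diagonal. Assembling:

R = [[1, 0.0126],
 [0.0126, 1]]


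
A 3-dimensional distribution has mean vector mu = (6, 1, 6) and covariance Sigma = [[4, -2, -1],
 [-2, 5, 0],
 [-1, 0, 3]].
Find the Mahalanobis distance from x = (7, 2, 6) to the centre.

Step 1 — centre the observation: (x - mu) = (1, 1, 0).

Step 2 — invert Sigma (cofactor / det for 3×3, or solve directly):
  Sigma^{-1} = [[0.3488, 0.1395, 0.1163],
 [0.1395, 0.2558, 0.0465],
 [0.1163, 0.0465, 0.3721]].

Step 3 — form the quadratic (x - mu)^T · Sigma^{-1} · (x - mu):
  Sigma^{-1} · (x - mu) = (0.4884, 0.3953, 0.1628).
  (x - mu)^T · [Sigma^{-1} · (x - mu)] = (1)·(0.4884) + (1)·(0.3953) + (0)·(0.1628) = 0.8837.

Step 4 — take square root: d = √(0.8837) ≈ 0.9401.

d(x, mu) = √(0.8837) ≈ 0.9401


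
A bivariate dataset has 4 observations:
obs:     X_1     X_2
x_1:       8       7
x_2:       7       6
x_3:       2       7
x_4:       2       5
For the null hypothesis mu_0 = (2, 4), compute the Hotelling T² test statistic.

Step 1 — sample mean vector:
  mean(X_1) = (8 + 7 + 2 + 2) / 4 = 19/4 = 4.75
  mean(X_2) = (7 + 6 + 7 + 5) / 4 = 25/4 = 6.25
  x̄ = (4.75, 6.25),  deviation x̄ - mu_0 = (4.75, 6.25) - (2, 4) = (2.75, 2.25).

Step 2 — sample covariance matrix, S[i,j] = (1/(n-1)) · Σ_k (x_{k,i} - mean_i) · (x_{k,j} - mean_j), divisor n-1 = 3:
  S[X_1,X_1] = ((3.25)·(3.25) + (2.25)·(2.25) + (-2.75)·(-2.75) + (-2.75)·(-2.75)) / 3 = 30.75/3 = 10.25
  S[X_1,X_2] = ((3.25)·(0.75) + (2.25)·(-0.25) + (-2.75)·(0.75) + (-2.75)·(-1.25)) / 3 = 3.25/3 = 1.0833
  S[X_2,X_2] = ((0.75)·(0.75) + (-0.25)·(-0.25) + (0.75)·(0.75) + (-1.25)·(-1.25)) / 3 = 2.75/3 = 0.9167
  S = [[10.25, 1.0833],
 [1.0833, 0.9167]].

Step 3 — invert S. det(S) = 10.25·0.9167 - (1.0833)² = 8.2222.
  S^{-1} = (1/det) · [[d, -b], [-b, a]] = [[0.1115, -0.1318],
 [-0.1318, 1.2466]].

Step 4 — quadratic form (x̄ - mu_0)^T · S^{-1} · (x̄ - mu_0):
  S^{-1} · (x̄ - mu_0) = (0.0101, 2.4426),
  (x̄ - mu_0)^T · [...] = (2.75)·(0.0101) + (2.25)·(2.4426) = 5.5236.

Step 5 — scale by n: T² = 4 · 5.5236 = 22.0946.

T² ≈ 22.0946


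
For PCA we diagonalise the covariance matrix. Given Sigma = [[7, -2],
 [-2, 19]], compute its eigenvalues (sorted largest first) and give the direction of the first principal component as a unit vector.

Step 1 — characteristic polynomial of 2×2 Sigma:
  det(Sigma - λI) = λ² - trace · λ + det = 0.
  trace = 7 + 19 = 26, det = 7·19 - (-2)² = 129.
Step 2 — discriminant:
  Δ = trace² - 4·det = 676 - 516 = 160.
Step 3 — eigenvalues:
  λ = (trace ± √Δ)/2 = (26 ± 12.6491)/2,
  λ_1 = 19.3246,  λ_2 = 6.6754.

Step 4 — unit eigenvector for λ_1: solve (Sigma - λ_1 I)v = 0. First row:
  (7 - 19.3246)·v_x + (-2)·v_y = 0, i.e. (-12.3246)·v_x + (-2)·v_y = 0,
  so v ∝ (b, λ_1 - a) = (-2, 12.3246); multiply by -1 so the first entry is positive: u = (2, -12.3246).
  ||u|| = √((2)² + (-12.3246)²) = √(155.8947) ≈ 12.4858,
  v_1 = u/||u|| ≈ (0.1602, -0.9871) (||v_1|| = 1).

λ_1 = 19.3246,  λ_2 = 6.6754;  v_1 ≈ (0.1602, -0.9871)


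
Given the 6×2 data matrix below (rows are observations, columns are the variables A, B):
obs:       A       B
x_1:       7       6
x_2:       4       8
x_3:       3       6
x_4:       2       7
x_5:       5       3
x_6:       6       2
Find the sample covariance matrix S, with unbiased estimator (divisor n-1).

Step 1 — column means:
  mean(A) = (7 + 4 + 3 + 2 + 5 + 6) / 6 = 27/6 = 4.5
  mean(B) = (6 + 8 + 6 + 7 + 3 + 2) / 6 = 32/6 = 5.3333

Step 2 — sample covariance S[i,j] = (1/(n-1)) · Σ_k (x_{k,i} - mean_i) · (x_{k,j} - mean_j), with n-1 = 5.
  S[A,A] = ((2.5)·(2.5) + (-0.5)·(-0.5) + (-1.5)·(-1.5) + (-2.5)·(-2.5) + (0.5)·(0.5) + (1.5)·(1.5)) / 5 = 17.5/5 = 3.5
  S[A,B] = ((2.5)·(0.6667) + (-0.5)·(2.6667) + (-1.5)·(0.6667) + (-2.5)·(1.6667) + (0.5)·(-2.3333) + (1.5)·(-3.3333)) / 5 = -11/5 = -2.2
  S[B,B] = ((0.6667)·(0.6667) + (2.6667)·(2.6667) + (0.6667)·(0.6667) + (1.6667)·(1.6667) + (-2.3333)·(-2.3333) + (-3.3333)·(-3.3333)) / 5 = 27.3333/5 = 5.4667

S is symmetric (S[j,i] = S[i,j]). Assembling:

S = [[3.5, -2.2],
 [-2.2, 5.4667]]


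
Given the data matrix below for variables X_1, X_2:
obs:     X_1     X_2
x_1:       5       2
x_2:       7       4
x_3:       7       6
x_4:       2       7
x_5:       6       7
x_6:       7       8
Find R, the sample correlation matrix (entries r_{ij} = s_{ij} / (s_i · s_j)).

Step 1 — column means:
  mean(X_1) = (5 + 7 + 7 + 2 + 6 + 7) / 6 = 34/6 = 5.6667
  mean(X_2) = (2 + 4 + 6 + 7 + 7 + 8) / 6 = 34/6 = 5.6667

Step 2 — sample variances and covariances s[i,j] = (1/(n-1)) · Σ_k (x_{k,i} - mean_i) · (x_{k,j} - mean_j), with n-1 = 5:
  s[X_1,X_1] = ((-0.6667)·(-0.6667) + (1.3333)·(1.3333) + (1.3333)·(1.3333) + (-3.6667)·(-3.6667) + (0.3333)·(0.3333) + (1.3333)·(1.3333)) / 5 = 19.3333/5 = 3.8667
  s[X_1,X_2] = ((-0.6667)·(-3.6667) + (1.3333)·(-1.6667) + (1.3333)·(0.3333) + (-3.6667)·(1.3333) + (0.3333)·(1.3333) + (1.3333)·(2.3333)) / 5 = -0.6667/5 = -0.1333
  s[X_2,X_2] = ((-3.6667)·(-3.6667) + (-1.6667)·(-1.6667) + (0.3333)·(0.3333) + (1.3333)·(1.3333) + (1.3333)·(1.3333) + (2.3333)·(2.3333)) / 5 = 25.3333/5 = 5.0667
  Sample standard deviations s_i = √(s[i,i]):
  s(X_1) = √(3.8667) = 1.9664
  s(X_2) = √(5.0667) = 2.2509

Step 3 — r_{ij} = s_{ij} / (s_i · s_j):
  r[X_1,X_1] = 1 (diagonal).
  r[X_1,X_2] = -0.1333 / (1.9664 · 2.2509) = -0.1333 / 4.4262 = -0.0301
  r[X_2,X_2] = 1 (diagonal).

R is symmetric with unit diagonal. Assembling:

R = [[1, -0.0301],
 [-0.0301, 1]]


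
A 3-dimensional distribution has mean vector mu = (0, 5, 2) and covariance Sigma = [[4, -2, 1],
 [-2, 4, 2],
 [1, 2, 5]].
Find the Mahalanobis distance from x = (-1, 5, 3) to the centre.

Step 1 — centre the observation: (x - mu) = (-1, 0, 1).

Step 2 — invert Sigma (cofactor / det for 3×3, or solve directly):
  Sigma^{-1} = [[0.5, 0.375, -0.25],
 [0.375, 0.5937, -0.3125],
 [-0.25, -0.3125, 0.375]].

Step 3 — form the quadratic (x - mu)^T · Sigma^{-1} · (x - mu):
  Sigma^{-1} · (x - mu) = (-0.75, -0.6875, 0.625).
  (x - mu)^T · [Sigma^{-1} · (x - mu)] = (-1)·(-0.75) + (0)·(-0.6875) + (1)·(0.625) = 1.375.

Step 4 — take square root: d = √(1.375) ≈ 1.1726.

d(x, mu) = √(1.375) ≈ 1.1726


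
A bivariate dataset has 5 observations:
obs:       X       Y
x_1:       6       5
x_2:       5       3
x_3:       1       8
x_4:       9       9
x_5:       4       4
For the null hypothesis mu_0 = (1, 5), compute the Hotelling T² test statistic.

Step 1 — sample mean vector:
  mean(X) = (6 + 5 + 1 + 9 + 4) / 5 = 25/5 = 5
  mean(Y) = (5 + 3 + 8 + 9 + 4) / 5 = 29/5 = 5.8
  x̄ = (5, 5.8),  deviation x̄ - mu_0 = (5, 5.8) - (1, 5) = (4, 0.8).

Step 2 — sample covariance matrix, S[i,j] = (1/(n-1)) · Σ_k (x_{k,i} - mean_i) · (x_{k,j} - mean_j), divisor n-1 = 4:
  S[X,X] = ((1)·(1) + (0)·(0) + (-4)·(-4) + (4)·(4) + (-1)·(-1)) / 4 = 34/4 = 8.5
  S[X,Y] = ((1)·(-0.8) + (0)·(-2.8) + (-4)·(2.2) + (4)·(3.2) + (-1)·(-1.8)) / 4 = 5/4 = 1.25
  S[Y,Y] = ((-0.8)·(-0.8) + (-2.8)·(-2.8) + (2.2)·(2.2) + (3.2)·(3.2) + (-1.8)·(-1.8)) / 4 = 26.8/4 = 6.7
  S = [[8.5, 1.25],
 [1.25, 6.7]].

Step 3 — invert S. det(S) = 8.5·6.7 - (1.25)² = 55.3875.
  S^{-1} = (1/det) · [[d, -b], [-b, a]] = [[0.121, -0.0226],
 [-0.0226, 0.1535]].

Step 4 — quadratic form (x̄ - mu_0)^T · S^{-1} · (x̄ - mu_0):
  S^{-1} · (x̄ - mu_0) = (0.4658, 0.0325),
  (x̄ - mu_0)^T · [...] = (4)·(0.4658) + (0.8)·(0.0325) = 1.8892.

Step 5 — scale by n: T² = 5 · 1.8892 = 9.4462.

T² ≈ 9.4462


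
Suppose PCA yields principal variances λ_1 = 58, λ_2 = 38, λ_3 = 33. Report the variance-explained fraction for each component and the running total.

Step 1 — total variance = trace(Sigma) = Σ λ_i = 58 + 38 + 33 = 129.

Step 2 — fraction explained by component i = λ_i / Σ λ:
  PC1: 58/129 = 0.4496
  PC2: 38/129 = 0.2946
  PC3: 33/129 = 0.2558

Step 3 — cumulative fraction after k components = (λ_1 + ... + λ_k) / Σ λ:
  k = 1: 58/129 = 0.4496
  k = 2: (58 + 38)/129 = 96/129 = 0.7442
  k = 3: (58 + 38 + 33)/129 = 129/129 = 1

Summary (fraction, with percent):

explained: PC1 0.4496 (44.96%), PC2 0.2946 (29.46%), PC3 0.2558 (25.58%);  cumulative: 0.4496, 0.7442, 1


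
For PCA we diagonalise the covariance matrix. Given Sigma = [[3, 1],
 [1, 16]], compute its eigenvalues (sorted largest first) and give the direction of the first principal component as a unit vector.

Step 1 — characteristic polynomial of 2×2 Sigma:
  det(Sigma - λI) = λ² - trace · λ + det = 0.
  trace = 3 + 16 = 19, det = 3·16 - (1)² = 47.
Step 2 — discriminant:
  Δ = trace² - 4·det = 361 - 188 = 173.
Step 3 — eigenvalues:
  λ = (trace ± √Δ)/2 = (19 ± 13.1529)/2,
  λ_1 = 16.0765,  λ_2 = 2.9235.

Step 4 — unit eigenvector for λ_1: solve (Sigma - λ_1 I)v = 0. First row:
  (3 - 16.0765)·v_x + (1)·v_y = 0, i.e. (-13.0765)·v_x + (1)·v_y = 0,
  so v ∝ (b, λ_1 - a) = (1, 13.0765) = u.
  ||u|| = √((1)² + (13.0765)²) = √(171.9942) ≈ 13.1147,
  v_1 = u/||u|| ≈ (0.0763, 0.9971) (||v_1|| = 1).

λ_1 = 16.0765,  λ_2 = 2.9235;  v_1 ≈ (0.0763, 0.9971)


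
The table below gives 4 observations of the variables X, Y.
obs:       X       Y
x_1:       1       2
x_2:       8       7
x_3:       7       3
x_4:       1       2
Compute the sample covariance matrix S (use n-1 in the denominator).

Step 1 — column means:
  mean(X) = (1 + 8 + 7 + 1) / 4 = 17/4 = 4.25
  mean(Y) = (2 + 7 + 3 + 2) / 4 = 14/4 = 3.5

Step 2 — sample covariance S[i,j] = (1/(n-1)) · Σ_k (x_{k,i} - mean_i) · (x_{k,j} - mean_j), with n-1 = 3.
  S[X,X] = ((-3.25)·(-3.25) + (3.75)·(3.75) + (2.75)·(2.75) + (-3.25)·(-3.25)) / 3 = 42.75/3 = 14.25
  S[X,Y] = ((-3.25)·(-1.5) + (3.75)·(3.5) + (2.75)·(-0.5) + (-3.25)·(-1.5)) / 3 = 21.5/3 = 7.1667
  S[Y,Y] = ((-1.5)·(-1.5) + (3.5)·(3.5) + (-0.5)·(-0.5) + (-1.5)·(-1.5)) / 3 = 17/3 = 5.6667

S is symmetric (S[j,i] = S[i,j]). Assembling:

S = [[14.25, 7.1667],
 [7.1667, 5.6667]]


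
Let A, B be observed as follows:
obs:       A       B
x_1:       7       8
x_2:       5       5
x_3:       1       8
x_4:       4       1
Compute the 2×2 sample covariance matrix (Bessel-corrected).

Step 1 — column means:
  mean(A) = (7 + 5 + 1 + 4) / 4 = 17/4 = 4.25
  mean(B) = (8 + 5 + 8 + 1) / 4 = 22/4 = 5.5

Step 2 — sample covariance S[i,j] = (1/(n-1)) · Σ_k (x_{k,i} - mean_i) · (x_{k,j} - mean_j), with n-1 = 3.
  S[A,A] = ((2.75)·(2.75) + (0.75)·(0.75) + (-3.25)·(-3.25) + (-0.25)·(-0.25)) / 3 = 18.75/3 = 6.25
  S[A,B] = ((2.75)·(2.5) + (0.75)·(-0.5) + (-3.25)·(2.5) + (-0.25)·(-4.5)) / 3 = -0.5/3 = -0.1667
  S[B,B] = ((2.5)·(2.5) + (-0.5)·(-0.5) + (2.5)·(2.5) + (-4.5)·(-4.5)) / 3 = 33/3 = 11

S is symmetric (S[j,i] = S[i,j]). Assembling:

S = [[6.25, -0.1667],
 [-0.1667, 11]]
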